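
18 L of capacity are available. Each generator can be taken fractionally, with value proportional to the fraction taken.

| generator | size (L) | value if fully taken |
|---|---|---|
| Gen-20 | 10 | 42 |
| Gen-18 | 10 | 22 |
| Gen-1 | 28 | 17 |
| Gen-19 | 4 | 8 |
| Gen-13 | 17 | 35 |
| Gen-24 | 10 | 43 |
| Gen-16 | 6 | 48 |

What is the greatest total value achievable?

Best value per unit of size first: Gen-16 48/6≈8, Gen-24 43/10≈4.3, Gen-20 42/10≈4.2, Gen-18 22/10≈2.2, Gen-13 35/17≈2.06, Gen-19 8/4≈2, Gen-1 17/28≈0.607.
Gen-16: take in full, 6 L for value 48 → 12 left.
Gen-24: take in full, 10 L for value 43 → 2 left.
2 L left: a 2/10 share of Gen-20 gives 42×2/10 = 8.4.
Total value = 99.4.

99.4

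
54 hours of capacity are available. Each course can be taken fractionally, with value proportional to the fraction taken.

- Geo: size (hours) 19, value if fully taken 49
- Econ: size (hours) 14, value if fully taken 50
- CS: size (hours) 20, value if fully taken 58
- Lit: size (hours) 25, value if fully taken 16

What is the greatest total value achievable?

Sort by value density: Econ 50/14≈3.57, CS 58/20≈2.9, Geo 49/19≈2.58, Lit 16/25≈0.64.
All 14 hours of Econ fit (value 50) → 40 remain.
CS: take in full, 20 hours for value 58 → 20 left.
Take all of Geo (19 hours, value 49) → 1 hours left.
1 hours left: a 1/25 share of Lit gives 16×1/25 = 0.64.
Total value = 157.64.

157.64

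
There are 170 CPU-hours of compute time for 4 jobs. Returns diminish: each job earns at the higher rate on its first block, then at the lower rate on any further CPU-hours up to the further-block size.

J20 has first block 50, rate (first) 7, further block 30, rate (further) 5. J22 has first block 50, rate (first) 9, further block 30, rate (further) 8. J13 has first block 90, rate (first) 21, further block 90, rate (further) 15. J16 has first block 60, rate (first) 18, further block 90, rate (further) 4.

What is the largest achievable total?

3270

Treat each block as its own option and order by rate: J13/T1 21 > J16/T1 18 > J13/T2 15 > J22/T1 9 > J22/T2 8 > J20/T1 7 > J20/T2 5 > J16/T2 4.
Fill J13 T1 block (90 at 21) — 80 left.
J16/T1 (18): +60 — 20 left.
20 remain; put them into J13 T2 at 15.
Total = 21×90 + 18×60 + 15×20 = 3270.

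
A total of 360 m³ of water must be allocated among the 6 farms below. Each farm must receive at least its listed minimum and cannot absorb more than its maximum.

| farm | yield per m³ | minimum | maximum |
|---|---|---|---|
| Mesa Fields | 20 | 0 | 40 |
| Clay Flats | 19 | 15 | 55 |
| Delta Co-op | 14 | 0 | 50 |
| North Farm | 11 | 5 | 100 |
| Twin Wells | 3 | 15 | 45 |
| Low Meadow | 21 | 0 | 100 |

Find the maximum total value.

Meeting every minimum uses 0+15+0+5+15+0 = 35 m³, leaving 325.
Highest yield per m³ first: Low Meadow 21 > Mesa Fields 20 > Clay Flats 19 > Delta Co-op 14 > North Farm 11 > Twin Wells 3.
Low Meadow: +100 to 100 (cap) → 225 left.
Give Mesa Fields 40 more to hit its cap of 40 → 185 left.
Clay Flats: +40 to 55 (cap) → 145 left.
Give Delta Co-op 50 more to hit its cap of 50 → 95 left.
Give North Farm 95 more to hit its cap of 100 → 0 left.
Total = 20×40 + 19×55 + 14×50 + 11×100 + 3×15 + 21×100 = 5790.

5790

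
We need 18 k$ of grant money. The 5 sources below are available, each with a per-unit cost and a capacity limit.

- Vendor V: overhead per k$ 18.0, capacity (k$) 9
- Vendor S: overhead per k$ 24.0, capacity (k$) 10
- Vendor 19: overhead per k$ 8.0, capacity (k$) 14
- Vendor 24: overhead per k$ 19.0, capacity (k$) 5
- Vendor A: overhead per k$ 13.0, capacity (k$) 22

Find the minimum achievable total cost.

Fill from the cheapest source first.
Take 14 from Vendor 19 at 8.0 — need 4 more.
Take 4 from Vendor A at 13.0 to finish.
Vendor V, Vendor 24, Vendor S: unused.
Cost = 14×8.0 + 4×13.0 = 164.

164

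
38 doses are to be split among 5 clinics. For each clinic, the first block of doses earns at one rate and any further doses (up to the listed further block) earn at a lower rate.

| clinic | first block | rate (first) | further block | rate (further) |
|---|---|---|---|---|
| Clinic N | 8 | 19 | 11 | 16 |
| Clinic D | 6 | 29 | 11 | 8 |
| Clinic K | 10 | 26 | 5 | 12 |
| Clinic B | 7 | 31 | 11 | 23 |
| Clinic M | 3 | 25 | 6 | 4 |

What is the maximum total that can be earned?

998

Treat each block as its own option and order by rate: Clinic B/tier1 31 > Clinic D/tier1 29 > Clinic K/tier1 26 > Clinic M/tier1 25 > Clinic B/tier2 23 > Clinic N/tier1 19 > Clinic N/tier2 16 > Clinic K/tier2 12 > Clinic D/tier2 8 > Clinic M/tier2 4.
Clinic B tier1 at 31: fill all 7 → 31 left.
Clinic D/tier1 (29): +6 → 25 left.
Clinic K/tier1 (26): +10 → 15 left.
Clinic M tier1 at 25: fill all 3 → 12 left.
Clinic B/tier2 (23): +11 → 1 left.
1 remain; put them into Clinic N tier1 at 19.
Total = 31×7 + 29×6 + 26×10 + 25×3 + 23×11 + 19×1 = 998.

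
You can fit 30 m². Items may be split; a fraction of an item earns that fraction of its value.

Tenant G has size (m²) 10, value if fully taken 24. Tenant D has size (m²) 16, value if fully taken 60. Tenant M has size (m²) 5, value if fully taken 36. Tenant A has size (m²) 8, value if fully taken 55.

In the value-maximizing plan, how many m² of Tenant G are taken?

1

Rank by value-to-size ratio: Tenant M 36/5≈7.2, Tenant A 55/8≈6.88, Tenant D 60/16≈3.75, Tenant G 24/10≈2.4.
All 5 m² of Tenant M fit (value 36) — 25 remain.
Tenant A: take in full, 8 m² for value 55 — 17 left.
All 16 m² of Tenant D fit (value 60) — 1 remain.
Fill the last 1 m² with part of Tenant G: 1/10 of it earns 2.4.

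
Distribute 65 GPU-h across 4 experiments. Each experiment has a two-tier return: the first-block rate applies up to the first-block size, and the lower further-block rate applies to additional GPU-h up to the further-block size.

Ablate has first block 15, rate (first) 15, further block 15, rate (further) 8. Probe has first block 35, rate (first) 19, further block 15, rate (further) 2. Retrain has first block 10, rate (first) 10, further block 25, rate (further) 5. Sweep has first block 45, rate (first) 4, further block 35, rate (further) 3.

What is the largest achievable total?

1030

Rank every tier by rate: Probe/T1 19 > Ablate/T1 15 > Retrain/T1 10 > Ablate/T2 8 > Retrain/T2 5 > Sweep/T1 4 > Sweep/T2 3 > Probe/T2 2.
Fill Probe T1 block (35 at 19) → 30 left.
Ablate T1 at 15: fill all 15 → 15 left.
Retrain T1 at 10: fill all 10 → 5 left.
Ablate T2 at 8: only 5 left, fill 5.
Total = 19×35 + 15×15 + 10×10 + 8×5 = 1030.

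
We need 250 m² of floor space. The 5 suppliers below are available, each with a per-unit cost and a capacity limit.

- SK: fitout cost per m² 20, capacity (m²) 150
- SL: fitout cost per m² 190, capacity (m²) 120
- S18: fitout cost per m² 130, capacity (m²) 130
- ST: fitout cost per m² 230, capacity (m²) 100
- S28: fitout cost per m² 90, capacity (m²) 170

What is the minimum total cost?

Fill from the cheapest supplier first.
SK (20): use full 150 — 100 m² to go.
S28 at 90: take 100 of its 170 — requirement met.
S18, SL, ST: unused.
Cost = 150×20 + 100×90 = 12000.

12000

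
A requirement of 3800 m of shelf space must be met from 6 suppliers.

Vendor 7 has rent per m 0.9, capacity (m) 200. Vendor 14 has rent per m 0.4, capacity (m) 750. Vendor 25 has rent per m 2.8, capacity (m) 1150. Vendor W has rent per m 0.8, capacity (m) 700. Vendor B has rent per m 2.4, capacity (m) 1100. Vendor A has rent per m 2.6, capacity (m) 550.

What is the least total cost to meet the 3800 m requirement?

Cheapest first:
Vendor 14 at 0.4: take all 750 m → 3050 still needed.
Vendor W at 0.8: take all 700 m → 2350 still needed.
Vendor 7 (0.9): use full 200 → 2150 m to go.
Take 1100 from Vendor B at 2.4 → need 1050 more.
Vendor A (2.6): use full 550 → 500 m to go.
Vendor 25 (2.8): take the remaining 500 → done.
Cost = 750×0.4 + 700×0.8 + 200×0.9 + 1100×2.4 + 550×2.6 + 500×2.8 = 6510.

6510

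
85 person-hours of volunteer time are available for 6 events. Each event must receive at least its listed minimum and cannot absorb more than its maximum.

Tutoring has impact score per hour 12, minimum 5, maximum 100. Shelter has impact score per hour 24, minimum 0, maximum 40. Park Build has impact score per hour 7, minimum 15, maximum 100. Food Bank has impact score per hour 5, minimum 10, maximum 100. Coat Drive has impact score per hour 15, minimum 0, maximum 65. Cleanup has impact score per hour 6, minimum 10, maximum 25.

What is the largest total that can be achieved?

Meeting every minimum uses 5+0+15+10+0+10 = 40 person-hours, leaving 45.
Rank by impact score per hour: Shelter 24 > Coat Drive 15 > Tutoring 12 > Park Build 7 > Cleanup 6 > Food Bank 5.
Shelter: +40 to 40 (cap) — 5 left.
Coat Drive has room for 65 more but only 5 remain, so it gets 5.
Total = 12×5 + 24×40 + 7×15 + 5×10 + 15×5 + 6×10 = 1310.

1310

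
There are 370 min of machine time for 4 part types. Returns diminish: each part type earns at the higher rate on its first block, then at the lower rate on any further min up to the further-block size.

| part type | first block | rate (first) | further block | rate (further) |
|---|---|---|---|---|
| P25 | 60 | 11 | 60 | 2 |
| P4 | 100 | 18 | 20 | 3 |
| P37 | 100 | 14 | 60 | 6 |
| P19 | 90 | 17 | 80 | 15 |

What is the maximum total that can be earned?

Rank every tier by rate: P4/tier1 18 > P19/tier1 17 > P19/tier2 15 > P37/tier1 14 > P25/tier1 11 > P37/tier2 6 > P4/tier2 3 > P25/tier2 2.
P4/tier1 (18): +100 — 270 left.
Fill P19 tier1 block (90 at 17) — 180 left.
P19/tier2 (15): +80 — 100 left.
P37/tier1 (14): +100 — 0 left.
Total = 18×100 + 17×90 + 15×80 + 14×100 = 5930.

5930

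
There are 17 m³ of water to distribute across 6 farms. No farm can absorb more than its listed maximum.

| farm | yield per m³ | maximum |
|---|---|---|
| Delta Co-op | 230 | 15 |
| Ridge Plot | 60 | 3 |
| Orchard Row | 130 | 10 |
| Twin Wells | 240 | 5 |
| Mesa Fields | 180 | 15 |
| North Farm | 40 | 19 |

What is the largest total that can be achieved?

Order the farms by yield per m³: Twin Wells 240 > Delta Co-op 230 > Mesa Fields 180 > Orchard Row 130 > Ridge Plot 60 > North Farm 40.
Twin Wells takes 5 to reach its cap of 5 ; 12 left.
Delta Co-op: +12 (room for 15) → 12. Pool exhausted.
Total = 230×12 + 240×5 = 3960.

3960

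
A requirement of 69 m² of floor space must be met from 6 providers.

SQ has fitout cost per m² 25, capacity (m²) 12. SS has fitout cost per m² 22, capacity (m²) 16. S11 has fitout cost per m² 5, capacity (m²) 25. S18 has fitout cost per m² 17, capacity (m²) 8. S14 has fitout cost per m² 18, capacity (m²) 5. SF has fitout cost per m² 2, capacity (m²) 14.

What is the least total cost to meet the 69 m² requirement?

Fill from the cheapest provider first.
SF (2): use full 14 — 55 m² to go.
S11 (5): use full 25 — 30 m² to go.
S18 at 17: take all 8 m² — 22 still needed.
Take 5 from S14 at 18 — need 17 more.
SS (22): use full 16 — 1 m² to go.
SQ (25): take the remaining 1 — done.
Cost = 14×2 + 25×5 + 8×17 + 5×18 + 16×22 + 1×25 = 756.

756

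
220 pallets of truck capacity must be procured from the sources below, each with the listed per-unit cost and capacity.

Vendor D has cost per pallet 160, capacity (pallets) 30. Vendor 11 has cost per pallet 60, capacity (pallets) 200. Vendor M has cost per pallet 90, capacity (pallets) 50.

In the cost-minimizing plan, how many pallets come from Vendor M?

Cheapest first:
Vendor 11 at 60: take all 200 pallets — 20 still needed.
Vendor M at 90: take 20 of its 50 — requirement met.
Vendor D: unused.

20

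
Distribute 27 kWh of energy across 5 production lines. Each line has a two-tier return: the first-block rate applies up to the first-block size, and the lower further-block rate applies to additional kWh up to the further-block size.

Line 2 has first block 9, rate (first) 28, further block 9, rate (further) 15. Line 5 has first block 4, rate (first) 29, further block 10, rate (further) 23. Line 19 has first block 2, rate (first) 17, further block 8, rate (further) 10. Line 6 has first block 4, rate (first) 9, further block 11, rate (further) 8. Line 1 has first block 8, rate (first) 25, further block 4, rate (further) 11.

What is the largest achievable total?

706

Treat each block as its own option and order by rate: Line 5/tier1 29 > Line 2/tier1 28 > Line 1/tier1 25 > Line 5/tier2 23 > Line 19/tier1 17 > Line 2/tier2 15 > Line 1/tier2 11 > Line 19/tier2 10 > Line 6/tier1 9 > Line 6/tier2 8.
Line 5/tier1 (29): +4 — 23 left.
Line 2 tier1 at 28: fill all 9 — 14 left.
Line 1 tier1 at 25: fill all 8 — 6 left.
Line 5 tier2 at 23: only 6 left, fill 6.
Total = 29×4 + 28×9 + 25×8 + 23×6 = 706.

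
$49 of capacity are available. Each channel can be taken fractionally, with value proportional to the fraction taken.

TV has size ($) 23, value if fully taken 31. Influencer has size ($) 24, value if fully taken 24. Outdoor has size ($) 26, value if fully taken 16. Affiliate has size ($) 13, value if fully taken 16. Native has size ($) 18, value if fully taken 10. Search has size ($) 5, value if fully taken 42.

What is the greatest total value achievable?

97

Best value per unit of size first: Search 42/5≈8.4, TV 31/23≈1.35, Affiliate 16/13≈1.23, Influencer 24/24≈1, Outdoor 16/26≈0.615, Native 10/18≈0.556.
Take all of Search (5 $, value 42) → 44 $ left.
Take all of TV (23 $, value 31) → 21 $ left.
Affiliate: take in full, 13 $ for value 16 → 8 left.
Only 8 $ remain; take 8/24 of Influencer for value 24×8/24 = 8.
Total value = 97.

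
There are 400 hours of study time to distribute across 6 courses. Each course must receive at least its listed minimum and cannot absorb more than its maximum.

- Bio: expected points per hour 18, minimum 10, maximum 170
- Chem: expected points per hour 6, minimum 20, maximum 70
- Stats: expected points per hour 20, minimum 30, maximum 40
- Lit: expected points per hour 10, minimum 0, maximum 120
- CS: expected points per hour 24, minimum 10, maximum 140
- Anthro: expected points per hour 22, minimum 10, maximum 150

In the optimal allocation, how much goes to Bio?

Meeting every minimum uses 10+20+30+0+10+10 = 80 hours, leaving 320.
Highest expected points per hour first: CS 24 > Anthro 22 > Stats 20 > Bio 18 > Lit 10 > Chem 6.
Give CS 130 more to hit its cap of 140 ; 190 left.
Anthro: +140 to 150 (cap) ; 50 left.
Stats: +10 to 40 (cap) ; 40 left.
Only 40 left; Bio takes them to reach 50.

50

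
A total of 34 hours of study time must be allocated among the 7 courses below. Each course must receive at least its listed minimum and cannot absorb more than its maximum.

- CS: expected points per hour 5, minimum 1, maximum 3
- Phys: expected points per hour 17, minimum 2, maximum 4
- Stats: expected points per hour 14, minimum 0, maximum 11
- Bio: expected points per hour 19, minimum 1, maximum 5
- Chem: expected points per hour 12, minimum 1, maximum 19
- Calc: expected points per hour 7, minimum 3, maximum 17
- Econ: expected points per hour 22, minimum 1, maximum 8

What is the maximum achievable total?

Meeting every minimum uses 1+2+0+1+1+3+1 = 9 hours, leaving 25.
Highest expected points per hour first: Econ 22 > Bio 19 > Phys 17 > Stats 14 > Chem 12 > Calc 7 > CS 5.
Give Econ 7 more to hit its cap of 8 — 18 left.
Give Bio 4 more to hit its cap of 5 — 14 left.
Phys: +2 to 4 (cap) — 12 left.
Give Stats 11 more to hit its cap of 11 — 1 left.
Chem: +1 (room for 18) → 2. Pool exhausted.
Total = 5×1 + 17×4 + 14×11 + 19×5 + 12×2 + 7×3 + 22×8 = 543.

543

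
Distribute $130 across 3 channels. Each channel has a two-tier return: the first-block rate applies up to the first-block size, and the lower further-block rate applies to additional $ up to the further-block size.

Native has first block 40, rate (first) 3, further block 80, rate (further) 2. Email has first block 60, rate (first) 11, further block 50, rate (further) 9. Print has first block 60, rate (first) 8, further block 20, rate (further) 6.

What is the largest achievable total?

1270

Treat each block as its own option and order by rate: Email/T1 11 > Email/T2 9 > Print/T1 8 > Print/T2 6 > Native/T1 3 > Native/T2 2.
Email/T1 (11): +60 — 70 left.
Email/T2 (9): +50 — 20 left.
20 remain; put them into Print T1 at 8.
Total = 11×60 + 9×50 + 8×20 = 1270.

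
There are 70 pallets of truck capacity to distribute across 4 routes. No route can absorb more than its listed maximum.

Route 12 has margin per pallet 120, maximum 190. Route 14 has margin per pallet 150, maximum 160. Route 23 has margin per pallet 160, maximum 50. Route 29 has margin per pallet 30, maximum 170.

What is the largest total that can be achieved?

Rank by margin per pallet: Route 23 160 > Route 14 150 > Route 12 120 > Route 29 30.
Route 23: +50 to 50 (cap) → 20 left.
Route 14 has room for 160 but only 20 remain, so it gets 20.
Total = 150×20 + 160×50 = 11000.

11000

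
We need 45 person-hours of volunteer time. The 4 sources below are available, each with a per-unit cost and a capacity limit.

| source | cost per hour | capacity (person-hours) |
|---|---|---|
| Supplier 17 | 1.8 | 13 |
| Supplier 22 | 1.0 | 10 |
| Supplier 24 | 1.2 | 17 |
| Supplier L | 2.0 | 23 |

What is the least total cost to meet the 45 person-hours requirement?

63.8

Cheapest first:
Take 10 from Supplier 22 at 1.0 → need 35 more.
Take 17 from Supplier 24 at 1.2 → need 18 more.
Take 13 from Supplier 17 at 1.8 → need 5 more.
Supplier L at 2.0: take 5 of its 23 → requirement met.
Cost = 10×1.0 + 17×1.2 + 13×1.8 + 5×2.0 = 63.8.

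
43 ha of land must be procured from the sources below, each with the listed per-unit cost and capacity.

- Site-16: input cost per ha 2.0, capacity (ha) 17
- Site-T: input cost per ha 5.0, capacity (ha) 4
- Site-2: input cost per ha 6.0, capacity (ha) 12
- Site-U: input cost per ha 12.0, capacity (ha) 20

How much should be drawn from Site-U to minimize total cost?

10

Fill from the cheapest source first.
Site-16 at 2.0: take all 17 ha → 26 still needed.
Take 4 from Site-T at 5.0 → need 22 more.
Site-2 (6.0): use full 12 → 10 ha to go.
Take 10 from Site-U at 12.0 to finish.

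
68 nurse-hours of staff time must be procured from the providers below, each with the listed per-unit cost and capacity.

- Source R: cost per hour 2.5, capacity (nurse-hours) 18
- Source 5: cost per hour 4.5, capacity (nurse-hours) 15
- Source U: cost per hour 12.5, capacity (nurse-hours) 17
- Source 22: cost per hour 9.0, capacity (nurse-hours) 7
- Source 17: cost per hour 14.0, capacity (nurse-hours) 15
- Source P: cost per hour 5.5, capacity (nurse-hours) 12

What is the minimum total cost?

441.5

Fill from the cheapest provider first.
Take 18 from Source R at 2.5 → need 50 more.
Source 5 at 4.5: take all 15 nurse-hours → 35 still needed.
Source P (5.5): use full 12 → 23 nurse-hours to go.
Source 22 at 9.0: take all 7 nurse-hours → 16 still needed.
Source U (12.5): take the remaining 16 → done.
Source 17: unused.
Cost = 18×2.5 + 15×4.5 + 12×5.5 + 7×9.0 + 16×12.5 = 441.5.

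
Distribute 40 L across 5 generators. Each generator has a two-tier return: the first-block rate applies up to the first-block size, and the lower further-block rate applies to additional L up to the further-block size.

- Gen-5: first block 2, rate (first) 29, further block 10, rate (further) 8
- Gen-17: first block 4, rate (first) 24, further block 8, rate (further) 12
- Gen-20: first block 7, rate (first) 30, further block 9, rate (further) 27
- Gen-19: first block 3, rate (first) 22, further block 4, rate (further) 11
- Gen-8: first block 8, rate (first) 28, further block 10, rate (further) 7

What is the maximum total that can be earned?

981

Order all 10 blocks by rate: Gen-20/tier1 30 > Gen-5/tier1 29 > Gen-8/tier1 28 > Gen-20/tier2 27 > Gen-17/tier1 24 > Gen-19/tier1 22 > Gen-17/tier2 12 > Gen-19/tier2 11 > Gen-5/tier2 8 > Gen-8/tier2 7.
Fill Gen-20 tier1 block (7 at 30) ; 33 left.
Fill Gen-5 tier1 block (2 at 29) ; 31 left.
Gen-8 tier1 at 28: fill all 8 ; 23 left.
Fill Gen-20 tier2 block (9 at 27) ; 14 left.
Gen-17/tier1 (24): +4 ; 10 left.
Fill Gen-19 tier1 block (3 at 22) ; 7 left.
Gen-17/tier2: +7 of 8 at 12; pool empty.
Total = 30×7 + 29×2 + 28×8 + 27×9 + 24×4 + 22×3 + 12×7 = 981.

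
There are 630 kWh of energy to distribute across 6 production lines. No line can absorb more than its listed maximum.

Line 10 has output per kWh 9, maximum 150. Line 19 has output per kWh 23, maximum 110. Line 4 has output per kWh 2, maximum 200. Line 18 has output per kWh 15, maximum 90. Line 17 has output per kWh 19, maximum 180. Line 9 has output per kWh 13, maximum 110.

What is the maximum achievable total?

9990

Order the production lines by output per kWh: Line 19 23 > Line 17 19 > Line 18 15 > Line 9 13 > Line 10 9 > Line 4 2.
Line 19: +110 to 110 (cap) ; 520 left.
Line 17 takes 180 to reach its cap of 180 ; 340 left.
Line 18: +90 to 90 (cap) ; 250 left.
Line 9: +110 to 110 (cap) ; 140 left.
Line 10: +140 (room for 150) → 140. Pool exhausted.
Total = 9×140 + 23×110 + 15×90 + 19×180 + 13×110 = 9990.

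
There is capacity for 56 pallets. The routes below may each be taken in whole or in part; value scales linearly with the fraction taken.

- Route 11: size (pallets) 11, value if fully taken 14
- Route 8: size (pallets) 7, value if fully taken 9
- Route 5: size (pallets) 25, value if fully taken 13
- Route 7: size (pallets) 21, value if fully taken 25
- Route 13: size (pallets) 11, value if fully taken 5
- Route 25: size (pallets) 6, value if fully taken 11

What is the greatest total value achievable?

Rank by value-to-size ratio: Route 25 11/6≈1.83, Route 8 9/7≈1.29, Route 11 14/11≈1.27, Route 7 25/21≈1.19, Route 5 13/25≈0.52, Route 13 5/11≈0.455.
Route 25: take in full, 6 pallets for value 11 ; 50 left.
Route 8: take in full, 7 pallets for value 9 ; 43 left.
All 11 pallets of Route 11 fit (value 14) ; 32 remain.
All 21 pallets of Route 7 fit (value 25) ; 11 remain.
Fill the last 11 pallets with part of Route 5: 11/25 of it earns 5.72.
Total value = 64.72.

64.72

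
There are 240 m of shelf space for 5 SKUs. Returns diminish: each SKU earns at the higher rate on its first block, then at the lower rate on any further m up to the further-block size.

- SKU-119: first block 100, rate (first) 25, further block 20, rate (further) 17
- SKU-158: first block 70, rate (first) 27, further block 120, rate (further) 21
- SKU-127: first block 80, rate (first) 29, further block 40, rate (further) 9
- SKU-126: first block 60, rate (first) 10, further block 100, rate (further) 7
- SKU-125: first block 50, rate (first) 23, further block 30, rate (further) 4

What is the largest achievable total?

Order all 10 blocks by rate: SKU-127/tier1 29 > SKU-158/tier1 27 > SKU-119/tier1 25 > SKU-125/tier1 23 > SKU-158/tier2 21 > SKU-119/tier2 17 > SKU-126/tier1 10 > SKU-127/tier2 9 > SKU-126/tier2 7 > SKU-125/tier2 4.
SKU-127 tier1 at 29: fill all 80 ; 160 left.
Fill SKU-158 tier1 block (70 at 27) ; 90 left.
SKU-119/tier1: +90 of 100 at 25; pool empty.
Total = 29×80 + 27×70 + 25×90 = 6460.

6460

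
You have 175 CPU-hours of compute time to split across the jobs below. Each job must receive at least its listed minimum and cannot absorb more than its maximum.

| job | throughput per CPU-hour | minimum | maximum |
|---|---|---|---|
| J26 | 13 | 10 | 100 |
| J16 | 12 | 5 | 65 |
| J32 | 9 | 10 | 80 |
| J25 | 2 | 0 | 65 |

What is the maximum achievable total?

Meeting every minimum uses 10+5+10+0 = 25 CPU-hours, leaving 150.
Highest throughput per CPU-hour first: J26 13 > J16 12 > J32 9 > J25 2.
J26 takes 90 more to reach its cap of 100 → 60 left.
J16: +60 to 65 (cap) → 0 left.
Total = 13×100 + 12×65 + 9×10 = 2170.

2170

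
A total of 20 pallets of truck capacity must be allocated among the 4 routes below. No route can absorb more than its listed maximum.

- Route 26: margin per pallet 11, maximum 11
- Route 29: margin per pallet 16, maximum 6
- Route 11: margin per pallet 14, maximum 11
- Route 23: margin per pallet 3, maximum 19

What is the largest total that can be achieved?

283

Order the routes by margin per pallet: Route 29 16 > Route 11 14 > Route 26 11 > Route 23 3.
Route 29: +6 to 6 (cap) — 14 left.
Give Route 11 11 to hit its cap of 11 — 3 left.
Route 26 has room for 11 but only 3 remain, so it gets 3.
Total = 11×3 + 16×6 + 14×11 = 283.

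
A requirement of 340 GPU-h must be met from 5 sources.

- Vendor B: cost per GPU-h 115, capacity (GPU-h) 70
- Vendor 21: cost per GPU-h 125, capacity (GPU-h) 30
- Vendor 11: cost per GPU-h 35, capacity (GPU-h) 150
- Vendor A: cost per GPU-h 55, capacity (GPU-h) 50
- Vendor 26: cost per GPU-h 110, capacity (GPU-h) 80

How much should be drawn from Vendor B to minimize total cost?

Cheapest first:
Vendor 11 (35): use full 150 — 190 GPU-h to go.
Vendor A (55): use full 50 — 140 GPU-h to go.
Take 80 from Vendor 26 at 110 — need 60 more.
Take 60 from Vendor B at 115 to finish.
Vendor 21: unused.

60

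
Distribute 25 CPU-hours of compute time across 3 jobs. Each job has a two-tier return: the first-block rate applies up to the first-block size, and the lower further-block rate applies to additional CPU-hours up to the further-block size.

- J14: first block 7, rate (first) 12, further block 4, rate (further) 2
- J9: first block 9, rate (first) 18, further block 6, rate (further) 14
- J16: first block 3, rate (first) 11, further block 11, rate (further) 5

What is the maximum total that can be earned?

363

Order all 6 blocks by rate: J9/tier1 18 > J9/tier2 14 > J14/tier1 12 > J16/tier1 11 > J16/tier2 5 > J14/tier2 2.
Fill J9 tier1 block (9 at 18) ; 16 left.
J9 tier2 at 14: fill all 6 ; 10 left.
Fill J14 tier1 block (7 at 12) ; 3 left.
J16 tier1 at 11: fill all 3 ; 0 left.
Total = 18×9 + 14×6 + 12×7 + 11×3 = 363.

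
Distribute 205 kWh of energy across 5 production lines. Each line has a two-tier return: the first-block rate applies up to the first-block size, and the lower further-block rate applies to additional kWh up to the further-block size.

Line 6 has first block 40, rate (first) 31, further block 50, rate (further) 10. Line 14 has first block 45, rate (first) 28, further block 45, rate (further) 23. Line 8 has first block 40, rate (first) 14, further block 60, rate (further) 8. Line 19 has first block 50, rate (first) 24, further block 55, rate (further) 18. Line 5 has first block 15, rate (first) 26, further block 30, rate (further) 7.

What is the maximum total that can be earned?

Treat each block as its own option and order by rate: Line 6/first 31 > Line 14/first 28 > Line 5/first 26 > Line 19/first 24 > Line 14/second 23 > Line 19/second 18 > Line 8/first 14 > Line 6/second 10 > Line 8/second 8 > Line 5/second 7.
Line 6 first at 31: fill all 40 ; 165 left.
Line 14 first at 28: fill all 45 ; 120 left.
Line 5 first at 26: fill all 15 ; 105 left.
Fill Line 19 first block (50 at 24) ; 55 left.
Fill Line 14 second block (45 at 23) ; 10 left.
Line 19 second at 18: only 10 left, fill 10.
Total = 31×40 + 28×45 + 26×15 + 24×50 + 23×45 + 18×10 = 5305.

5305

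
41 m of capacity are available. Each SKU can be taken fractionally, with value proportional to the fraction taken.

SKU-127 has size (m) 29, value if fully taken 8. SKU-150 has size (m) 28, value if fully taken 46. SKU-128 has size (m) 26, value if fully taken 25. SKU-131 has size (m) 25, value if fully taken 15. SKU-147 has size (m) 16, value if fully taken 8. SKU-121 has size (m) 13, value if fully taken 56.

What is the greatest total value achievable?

Sort by value density: SKU-121 56/13≈4.31, SKU-150 46/28≈1.64, SKU-128 25/26≈0.962, SKU-131 15/25≈0.6, SKU-147 8/16≈0.5, SKU-127 8/29≈0.276.
Take all of SKU-121 (13 m, value 56) ; 28 m left.
All 28 m of SKU-150 fit (value 46) ; 0 remain.
Total value = 102.

102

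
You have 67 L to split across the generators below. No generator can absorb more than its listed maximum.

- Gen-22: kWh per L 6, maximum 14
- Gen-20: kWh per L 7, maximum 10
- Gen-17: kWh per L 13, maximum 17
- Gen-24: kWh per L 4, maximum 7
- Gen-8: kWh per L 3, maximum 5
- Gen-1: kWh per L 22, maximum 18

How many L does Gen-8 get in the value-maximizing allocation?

1

Highest kWh per L first: Gen-1 22 > Gen-17 13 > Gen-20 7 > Gen-22 6 > Gen-24 4 > Gen-8 3.
Gen-1: +18 to 18 (cap) → 49 left.
Give Gen-17 17 to hit its cap of 17 → 32 left.
Gen-20 takes 10 to reach its cap of 10 → 22 left.
Give Gen-22 14 to hit its cap of 14 → 8 left.
Gen-24: +7 to 7 (cap) → 1 left.
Gen-8: +1 (room for 5) → 1. Pool exhausted.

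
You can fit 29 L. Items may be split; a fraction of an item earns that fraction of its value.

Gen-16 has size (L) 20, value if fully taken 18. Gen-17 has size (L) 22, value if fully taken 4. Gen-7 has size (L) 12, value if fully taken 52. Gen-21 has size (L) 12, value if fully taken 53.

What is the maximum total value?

Best value per unit of size first: Gen-21 53/12≈4.42, Gen-7 52/12≈4.33, Gen-16 18/20≈0.9, Gen-17 4/22≈0.182.
Gen-21: take in full, 12 L for value 53 — 17 left.
All 12 L of Gen-7 fit (value 52) — 5 remain.
Only 5 L remain; take 5/20 of Gen-16 for value 18×5/20 = 4.5.
Total value = 109.5.

109.5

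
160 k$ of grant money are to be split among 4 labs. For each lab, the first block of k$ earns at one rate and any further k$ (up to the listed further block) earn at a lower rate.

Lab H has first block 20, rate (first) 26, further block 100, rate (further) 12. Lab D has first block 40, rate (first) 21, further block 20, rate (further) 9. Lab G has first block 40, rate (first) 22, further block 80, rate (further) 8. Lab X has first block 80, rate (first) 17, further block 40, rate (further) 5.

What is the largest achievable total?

3260

Treat each block as its own option and order by rate: Lab H/tier1 26 > Lab G/tier1 22 > Lab D/tier1 21 > Lab X/tier1 17 > Lab H/tier2 12 > Lab D/tier2 9 > Lab G/tier2 8 > Lab X/tier2 5.
Lab H/tier1 (26): +20 — 140 left.
Fill Lab G tier1 block (40 at 22) — 100 left.
Lab D tier1 at 21: fill all 40 — 60 left.
60 remain; put them into Lab X tier1 at 17.
Total = 26×20 + 22×40 + 21×40 + 17×60 = 3260.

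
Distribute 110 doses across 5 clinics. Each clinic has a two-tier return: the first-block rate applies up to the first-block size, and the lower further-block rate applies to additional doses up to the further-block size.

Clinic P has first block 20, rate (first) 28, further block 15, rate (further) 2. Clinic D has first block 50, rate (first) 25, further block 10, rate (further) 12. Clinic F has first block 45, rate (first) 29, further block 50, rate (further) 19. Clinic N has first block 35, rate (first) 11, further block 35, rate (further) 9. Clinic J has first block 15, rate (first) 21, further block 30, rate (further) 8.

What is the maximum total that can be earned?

Rank every tier by rate: Clinic F/T1 29 > Clinic P/T1 28 > Clinic D/T1 25 > Clinic J/T1 21 > Clinic F/T2 19 > Clinic D/T2 12 > Clinic N/T1 11 > Clinic N/T2 9 > Clinic J/T2 8 > Clinic P/T2 2.
Clinic F/T1 (29): +45 — 65 left.
Fill Clinic P T1 block (20 at 28) — 45 left.
Clinic D/T1: +45 of 50 at 25; pool empty.
Total = 29×45 + 28×20 + 25×45 = 2990.

2990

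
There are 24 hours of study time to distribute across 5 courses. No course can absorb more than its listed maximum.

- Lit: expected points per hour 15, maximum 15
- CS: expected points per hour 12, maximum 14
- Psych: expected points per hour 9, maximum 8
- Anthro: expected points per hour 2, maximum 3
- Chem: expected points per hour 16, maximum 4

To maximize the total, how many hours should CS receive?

5

Highest expected points per hour first: Chem 16 > Lit 15 > CS 12 > Psych 9 > Anthro 2.
Give Chem 4 to hit its cap of 4 → 20 left.
Lit takes 15 to reach its cap of 15 → 5 left.
Only 5 left; CS takes them to reach 5.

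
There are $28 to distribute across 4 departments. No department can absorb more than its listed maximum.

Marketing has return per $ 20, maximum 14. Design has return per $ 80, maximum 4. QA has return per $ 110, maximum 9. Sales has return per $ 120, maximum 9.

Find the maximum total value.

Highest return per $ first: Sales 120 > QA 110 > Design 80 > Marketing 20.
Sales: +9 to 9 (cap) ; 19 left.
QA takes 9 to reach its cap of 9 ; 10 left.
Design takes 4 to reach its cap of 4 ; 6 left.
Marketing: +6 (room for 14) → 6. Pool exhausted.
Total = 20×6 + 80×4 + 110×9 + 120×9 = 2510.

2510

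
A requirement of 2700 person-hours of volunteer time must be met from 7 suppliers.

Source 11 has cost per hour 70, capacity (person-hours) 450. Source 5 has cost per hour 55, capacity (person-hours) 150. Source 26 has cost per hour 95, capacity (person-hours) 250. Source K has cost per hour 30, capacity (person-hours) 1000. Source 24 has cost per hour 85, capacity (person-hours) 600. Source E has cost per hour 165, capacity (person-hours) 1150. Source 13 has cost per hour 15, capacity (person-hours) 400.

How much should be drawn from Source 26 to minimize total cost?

Cheapest first:
Source 13 at 15: take all 400 person-hours → 2300 still needed.
Take 1000 from Source K at 30 → need 1300 more.
Source 5 at 55: take all 150 person-hours → 1150 still needed.
Source 11 at 70: take all 450 person-hours → 700 still needed.
Source 24 (85): use full 600 → 100 person-hours to go.
Source 26 at 95: take 100 of its 250 → requirement met.
Source E: unused.

100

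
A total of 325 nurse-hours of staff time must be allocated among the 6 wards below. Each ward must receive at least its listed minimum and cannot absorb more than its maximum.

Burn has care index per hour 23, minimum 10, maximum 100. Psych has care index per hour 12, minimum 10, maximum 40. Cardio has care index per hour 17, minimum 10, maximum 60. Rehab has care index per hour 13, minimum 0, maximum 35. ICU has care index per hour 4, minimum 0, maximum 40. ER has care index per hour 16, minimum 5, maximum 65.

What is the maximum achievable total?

5395

Meeting every minimum uses 10+10+10+0+0+5 = 35 nurse-hours, leaving 290.
Order the wards by care index per hour: Burn 23 > Cardio 17 > ER 16 > Rehab 13 > Psych 12 > ICU 4.
Give Burn 90 more to hit its cap of 100 — 200 left.
Cardio takes 50 more to reach its cap of 60 — 150 left.
ER takes 60 more to reach its cap of 65 — 90 left.
Rehab takes 35 more to reach its cap of 35 — 55 left.
Psych takes 30 more to reach its cap of 40 — 25 left.
ICU has room for 40 more but only 25 remain, so it gets 25.
Total = 23×100 + 12×40 + 17×60 + 13×35 + 4×25 + 16×65 = 5395.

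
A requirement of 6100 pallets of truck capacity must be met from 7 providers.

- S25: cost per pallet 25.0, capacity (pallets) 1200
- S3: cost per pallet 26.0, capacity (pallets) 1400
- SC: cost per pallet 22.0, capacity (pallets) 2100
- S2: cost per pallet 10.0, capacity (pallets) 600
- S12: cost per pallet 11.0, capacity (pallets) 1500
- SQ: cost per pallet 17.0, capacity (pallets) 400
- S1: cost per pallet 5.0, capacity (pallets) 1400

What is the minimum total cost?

85000

Fill from the cheapest provider first.
S1 at 5.0: take all 1400 pallets — 4700 still needed.
Take 600 from S2 at 10.0 — need 4100 more.
Take 1500 from S12 at 11.0 — need 2600 more.
Take 400 from SQ at 17.0 — need 2200 more.
Take 2100 from SC at 22.0 — need 100 more.
S25 (25.0): take the remaining 100 — done.
S3: unused.
Cost = 1400×5.0 + 600×10.0 + 1500×11.0 + 400×17.0 + 2100×22.0 + 100×25.0 = 85000.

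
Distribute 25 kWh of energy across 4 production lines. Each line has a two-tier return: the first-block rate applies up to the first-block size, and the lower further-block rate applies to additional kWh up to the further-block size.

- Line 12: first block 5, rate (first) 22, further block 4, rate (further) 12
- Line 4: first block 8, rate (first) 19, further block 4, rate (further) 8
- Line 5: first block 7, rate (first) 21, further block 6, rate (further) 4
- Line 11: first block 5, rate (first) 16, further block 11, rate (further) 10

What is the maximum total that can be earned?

489

Rank every tier by rate: Line 12/tier1 22 > Line 5/tier1 21 > Line 4/tier1 19 > Line 11/tier1 16 > Line 12/tier2 12 > Line 11/tier2 10 > Line 4/tier2 8 > Line 5/tier2 4.
Line 12/tier1 (22): +5 ; 20 left.
Line 5/tier1 (21): +7 ; 13 left.
Fill Line 4 tier1 block (8 at 19) ; 5 left.
Line 11 tier1 at 16: fill all 5 ; 0 left.
Total = 22×5 + 21×7 + 19×8 + 16×5 = 489.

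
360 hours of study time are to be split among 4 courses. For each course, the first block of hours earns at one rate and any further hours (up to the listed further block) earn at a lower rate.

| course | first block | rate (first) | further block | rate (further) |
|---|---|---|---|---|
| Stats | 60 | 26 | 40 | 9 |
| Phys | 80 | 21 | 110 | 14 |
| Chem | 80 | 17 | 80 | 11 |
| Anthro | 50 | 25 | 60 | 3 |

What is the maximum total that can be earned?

Treat each block as its own option and order by rate: Stats/tier1 26 > Anthro/tier1 25 > Phys/tier1 21 > Chem/tier1 17 > Phys/tier2 14 > Chem/tier2 11 > Stats/tier2 9 > Anthro/tier2 3.
Stats/tier1 (26): +60 — 300 left.
Fill Anthro tier1 block (50 at 25) — 250 left.
Phys tier1 at 21: fill all 80 — 170 left.
Chem tier1 at 17: fill all 80 — 90 left.
90 remain; put them into Phys tier2 at 14.
Total = 26×60 + 25×50 + 21×80 + 17×80 + 14×90 = 7110.

7110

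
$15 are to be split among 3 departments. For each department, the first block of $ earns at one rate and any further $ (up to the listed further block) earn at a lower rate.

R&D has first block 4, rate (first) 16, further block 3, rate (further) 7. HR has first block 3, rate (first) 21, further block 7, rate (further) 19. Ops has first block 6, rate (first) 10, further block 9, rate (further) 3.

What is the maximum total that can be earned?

270

Treat each block as its own option and order by rate: HR/T1 21 > HR/T2 19 > R&D/T1 16 > Ops/T1 10 > R&D/T2 7 > Ops/T2 3.
Fill HR T1 block (3 at 21) → 12 left.
HR/T2 (19): +7 → 5 left.
Fill R&D T1 block (4 at 16) → 1 left.
1 remain; put them into Ops T1 at 10.
Total = 21×3 + 19×7 + 16×4 + 10×1 = 270.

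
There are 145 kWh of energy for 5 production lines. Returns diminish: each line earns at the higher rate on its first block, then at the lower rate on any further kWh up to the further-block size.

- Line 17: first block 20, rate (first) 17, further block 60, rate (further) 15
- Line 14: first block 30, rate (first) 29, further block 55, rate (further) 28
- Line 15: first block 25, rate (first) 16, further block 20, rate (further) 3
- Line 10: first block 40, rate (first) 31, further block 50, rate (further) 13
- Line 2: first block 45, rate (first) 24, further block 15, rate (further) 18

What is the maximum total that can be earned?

Rank every tier by rate: Line 10/tier1 31 > Line 14/tier1 29 > Line 14/tier2 28 > Line 2/tier1 24 > Line 2/tier2 18 > Line 17/tier1 17 > Line 15/tier1 16 > Line 17/tier2 15 > Line 10/tier2 13 > Line 15/tier2 3.
Line 10 tier1 at 31: fill all 40 — 105 left.
Line 14 tier1 at 29: fill all 30 — 75 left.
Line 14/tier2 (28): +55 — 20 left.
Line 2/tier1: +20 of 45 at 24; pool empty.
Total = 31×40 + 29×30 + 28×55 + 24×20 = 4130.

4130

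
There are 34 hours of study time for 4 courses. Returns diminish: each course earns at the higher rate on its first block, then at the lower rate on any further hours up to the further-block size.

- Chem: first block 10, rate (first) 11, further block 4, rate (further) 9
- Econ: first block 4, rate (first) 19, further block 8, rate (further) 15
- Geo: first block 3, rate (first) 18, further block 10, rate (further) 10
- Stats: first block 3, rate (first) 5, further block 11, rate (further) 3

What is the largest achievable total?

450

Treat each block as its own option and order by rate: Econ/T1 19 > Geo/T1 18 > Econ/T2 15 > Chem/T1 11 > Geo/T2 10 > Chem/T2 9 > Stats/T1 5 > Stats/T2 3.
Fill Econ T1 block (4 at 19) — 30 left.
Geo/T1 (18): +3 — 27 left.
Econ T2 at 15: fill all 8 — 19 left.
Fill Chem T1 block (10 at 11) — 9 left.
Geo T2 at 10: only 9 left, fill 9.
Total = 19×4 + 18×3 + 15×8 + 11×10 + 10×9 = 450.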